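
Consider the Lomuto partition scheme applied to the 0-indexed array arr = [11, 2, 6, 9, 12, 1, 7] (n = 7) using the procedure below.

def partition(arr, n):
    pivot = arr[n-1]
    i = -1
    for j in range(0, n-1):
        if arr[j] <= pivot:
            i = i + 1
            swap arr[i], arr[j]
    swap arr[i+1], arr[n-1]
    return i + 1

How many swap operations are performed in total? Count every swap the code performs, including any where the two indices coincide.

pivot=7, i=-1
j=0: 11>7, skip
j=1: 2≤7, i=0, swap(0,1) ⇒ [2, 11, 6, 9, 12, 1, 7]
j=2: 6≤7, i=1, swap(1,2) ⇒ [2, 6, 11, 9, 12, 1, 7]
j=3: 9>7, skip
j=4: 12>7, skip
j=5: 1≤7, i=2, swap(2,5) ⇒ [2, 6, 1, 9, 12, 11, 7]
swap(3,6) ⇒ [2, 6, 1, 7, 12, 11, 9]; return 3

4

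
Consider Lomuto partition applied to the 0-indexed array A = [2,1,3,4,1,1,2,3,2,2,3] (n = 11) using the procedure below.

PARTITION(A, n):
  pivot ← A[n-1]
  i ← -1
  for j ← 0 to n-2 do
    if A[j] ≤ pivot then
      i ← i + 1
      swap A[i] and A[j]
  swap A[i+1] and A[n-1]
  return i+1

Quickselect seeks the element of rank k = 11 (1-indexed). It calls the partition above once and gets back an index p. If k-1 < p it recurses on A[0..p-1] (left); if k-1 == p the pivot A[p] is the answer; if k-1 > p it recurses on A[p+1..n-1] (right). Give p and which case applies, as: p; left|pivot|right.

9; right

pivot=3, i=-1
j=0: 2≤3, i=0, swap(0,0) ⇒ [2,1,3,4,1,1,2,3,2,2,3]
j=1: 1≤3, i=1, swap(1,1) ⇒ [2,1,3,4,1,1,2,3,2,2,3]
j=2: 3≤3, i=2, swap(2,2) ⇒ [2,1,3,4,1,1,2,3,2,2,3]
j=3: 4>3, skip
j=4: 1≤3, i=3, swap(3,4) ⇒ [2,1,3,1,4,1,2,3,2,2,3]
j=5: 1≤3, i=4, swap(4,5) ⇒ [2,1,3,1,1,4,2,3,2,2,3]
j=6: 2≤3, i=5, swap(5,6) ⇒ [2,1,3,1,1,2,4,3,2,2,3]
j=7: 3≤3, i=6, swap(6,7) ⇒ [2,1,3,1,1,2,3,4,2,2,3]
j=8: 2≤3, i=7, swap(7,8) ⇒ [2,1,3,1,1,2,3,2,4,2,3]
j=9: 2≤3, i=8, swap(8,9) ⇒ [2,1,3,1,1,2,3,2,2,4,3]
swap(9,10) ⇒ [2,1,3,1,1,2,3,2,2,3,4]; return 9
p = 9; k-1 = 10 > 9 ⇒ right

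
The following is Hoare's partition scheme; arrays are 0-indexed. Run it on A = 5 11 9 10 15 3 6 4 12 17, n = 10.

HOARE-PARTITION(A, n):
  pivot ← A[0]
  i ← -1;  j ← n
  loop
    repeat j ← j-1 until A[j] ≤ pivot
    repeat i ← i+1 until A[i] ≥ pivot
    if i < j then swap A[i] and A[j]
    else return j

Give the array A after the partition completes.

pivot=5
j stops at 7 (4), i stops at 0 (5); swap ⇒ 4 11 9 10 15 3 6 5 12 17
j stops at 5 (3), i stops at 1 (11); swap ⇒ 4 3 9 10 15 11 6 5 12 17
j stops at 1, i stops at 2; i≥j ⇒ return 1. A=4 3 9 10 15 11 6 5 12 17

4 3 9 10 15 11 6 5 12 17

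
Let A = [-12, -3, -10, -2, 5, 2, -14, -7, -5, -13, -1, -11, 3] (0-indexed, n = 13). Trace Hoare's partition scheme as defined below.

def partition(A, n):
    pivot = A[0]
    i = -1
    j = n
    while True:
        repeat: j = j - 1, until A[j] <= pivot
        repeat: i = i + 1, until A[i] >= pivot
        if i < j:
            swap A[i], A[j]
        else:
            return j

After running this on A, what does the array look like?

pivot = A[0] = -12; i = -1, j = 13
j→9 (A[9]=-13≤-12), i→0 (A[0]=-12≥-12); i<j, swap → [-13, -3, -10, -2, 5, 2, -14, -7, -5, -12, -1, -11, 3]
j→6 (A[6]=-14≤-12), i→1 (A[1]=-3≥-12); i<j, swap → [-13, -14, -10, -2, 5, 2, -3, -7, -5, -12, -1, -11, 3]
j→1, i→2; i≥j, return j=1. A = [-13, -14, -10, -2, 5, 2, -3, -7, -5, -12, -1, -11, 3]

[-13, -14, -10, -2, 5, 2, -3, -7, -5, -12, -1, -11, 3]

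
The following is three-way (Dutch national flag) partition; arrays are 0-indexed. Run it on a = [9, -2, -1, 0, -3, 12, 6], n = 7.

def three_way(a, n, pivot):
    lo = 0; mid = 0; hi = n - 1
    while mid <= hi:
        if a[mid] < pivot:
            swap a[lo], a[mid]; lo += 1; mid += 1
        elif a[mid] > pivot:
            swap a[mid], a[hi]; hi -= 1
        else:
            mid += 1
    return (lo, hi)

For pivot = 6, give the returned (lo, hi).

(4, 4)

pivot = 6; lo=0, mid=0, hi=6
a[mid]=9>6: swap a[0],a[6]; hi=5 → [6, -2, -1, 0, -3, 12, 9]
a[mid]=6=6: mid=1
a[mid]=-2<6: swap a[0],a[1]; lo=1,mid=2 → [-2, 6, -1, 0, -3, 12, 9]
a[mid]=-1<6: swap a[1],a[2]; lo=2,mid=3 → [-2, -1, 6, 0, -3, 12, 9]
a[mid]=0<6: swap a[2],a[3]; lo=3,mid=4 → [-2, -1, 0, 6, -3, 12, 9]
a[mid]=-3<6: swap a[3],a[4]; lo=4,mid=5 → [-2, -1, 0, -3, 6, 12, 9]
a[mid]=12>6: swap a[5],a[5]; hi=4 → [-2, -1, 0, -3, 6, 12, 9]
end: lo=4, hi=4; a = [-2, -1, 0, -3, 6, 12, 9]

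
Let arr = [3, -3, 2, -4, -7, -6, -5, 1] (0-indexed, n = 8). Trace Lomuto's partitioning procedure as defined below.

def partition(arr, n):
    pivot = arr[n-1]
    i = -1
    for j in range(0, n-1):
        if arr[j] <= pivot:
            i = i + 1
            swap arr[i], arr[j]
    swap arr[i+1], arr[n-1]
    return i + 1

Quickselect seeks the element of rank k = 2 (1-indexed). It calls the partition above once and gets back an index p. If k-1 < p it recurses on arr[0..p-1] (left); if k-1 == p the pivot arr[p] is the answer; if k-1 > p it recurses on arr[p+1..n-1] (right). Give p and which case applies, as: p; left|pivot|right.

pivot = arr[7] = 1; i = -1
j=0: arr[0]=3 > 1 → no swap
j=1: arr[1]=-3 ≤ 1 → i=0, swap arr[0],arr[1] → [-3, 3, 2, -4, -7, -6, -5, 1]
j=2: arr[2]=2 > 1 → no swap
j=3: arr[3]=-4 ≤ 1 → i=1, swap arr[1],arr[3] → [-3, -4, 2, 3, -7, -6, -5, 1]
j=4: arr[4]=-7 ≤ 1 → i=2, swap arr[2],arr[4] → [-3, -4, -7, 3, 2, -6, -5, 1]
j=5: arr[5]=-6 ≤ 1 → i=3, swap arr[3],arr[5] → [-3, -4, -7, -6, 2, 3, -5, 1]
j=6: arr[6]=-5 ≤ 1 → i=4, swap arr[4],arr[6] → [-3, -4, -7, -6, -5, 3, 2, 1]
final swap arr[5],arr[7] → [-3, -4, -7, -6, -5, 1, 2, 3]; return 5
p = 5; k-1 = 1 < 5 ⇒ left

5; left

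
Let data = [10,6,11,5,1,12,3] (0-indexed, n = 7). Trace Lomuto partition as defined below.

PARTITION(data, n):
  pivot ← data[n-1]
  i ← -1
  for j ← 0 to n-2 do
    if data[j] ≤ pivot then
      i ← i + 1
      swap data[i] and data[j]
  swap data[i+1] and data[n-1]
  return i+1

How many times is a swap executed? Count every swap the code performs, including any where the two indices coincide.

2

pivot = data[6] = 3; i = -1
j=0: data[0]=10 > 3 → no swap
j=1: data[1]=6 > 3 → no swap
j=2: data[2]=11 > 3 → no swap
j=3: data[3]=5 > 3 → no swap
j=4: data[4]=1 ≤ 3 → i=0, swap data[0],data[4] → [1,6,11,5,10,12,3]
j=5: data[5]=12 > 3 → no swap
final swap data[1],data[6] → [1,3,11,5,10,12,6]; return 1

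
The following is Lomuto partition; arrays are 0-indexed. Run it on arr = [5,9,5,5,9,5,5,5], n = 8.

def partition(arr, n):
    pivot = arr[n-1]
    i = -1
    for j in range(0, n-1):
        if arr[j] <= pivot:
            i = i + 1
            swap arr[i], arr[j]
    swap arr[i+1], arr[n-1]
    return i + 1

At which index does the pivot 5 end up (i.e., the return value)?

5

pivot=5, i=-1
j=0: 5≤5, i=0, swap(0,0) ⇒ [5,9,5,5,9,5,5,5]
j=1: 9>5, skip
j=2: 5≤5, i=1, swap(1,2) ⇒ [5,5,9,5,9,5,5,5]
j=3: 5≤5, i=2, swap(2,3) ⇒ [5,5,5,9,9,5,5,5]
j=4: 9>5, skip
j=5: 5≤5, i=3, swap(3,5) ⇒ [5,5,5,5,9,9,5,5]
j=6: 5≤5, i=4, swap(4,6) ⇒ [5,5,5,5,5,9,9,5]
swap(5,7) ⇒ [5,5,5,5,5,5,9,9]; return 5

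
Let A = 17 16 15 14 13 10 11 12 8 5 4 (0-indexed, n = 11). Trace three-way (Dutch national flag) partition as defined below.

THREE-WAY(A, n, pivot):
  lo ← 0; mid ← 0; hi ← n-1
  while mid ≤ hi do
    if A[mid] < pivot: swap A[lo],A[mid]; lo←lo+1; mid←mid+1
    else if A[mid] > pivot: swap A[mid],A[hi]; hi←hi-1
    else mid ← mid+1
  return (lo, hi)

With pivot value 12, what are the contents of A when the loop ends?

4 5 8 11 10 12 13 14 15 16 17

lo=0 mid=0 hi=10
17>12: swap(0,10), hi=9 ⇒ 4 16 15 14 13 10 11 12 8 5 17
4<12: swap(0,0), lo=1 mid=1 ⇒ 4 16 15 14 13 10 11 12 8 5 17
16>12: swap(1,9), hi=8 ⇒ 4 5 15 14 13 10 11 12 8 16 17
5<12: swap(1,1), lo=2 mid=2 ⇒ 4 5 15 14 13 10 11 12 8 16 17
15>12: swap(2,8), hi=7 ⇒ 4 5 8 14 13 10 11 12 15 16 17
8<12: swap(2,2), lo=3 mid=3 ⇒ 4 5 8 14 13 10 11 12 15 16 17
14>12: swap(3,7), hi=6 ⇒ 4 5 8 12 13 10 11 14 15 16 17
12=12: mid=4
13>12: swap(4,6), hi=5 ⇒ 4 5 8 12 11 10 13 14 15 16 17
11<12: swap(3,4), lo=4 mid=5 ⇒ 4 5 8 11 12 10 13 14 15 16 17
10<12: swap(4,5), lo=5 mid=6 ⇒ 4 5 8 11 10 12 13 14 15 16 17
done. lo=5 hi=5; A=4 5 8 11 10 12 13 14 15 16 17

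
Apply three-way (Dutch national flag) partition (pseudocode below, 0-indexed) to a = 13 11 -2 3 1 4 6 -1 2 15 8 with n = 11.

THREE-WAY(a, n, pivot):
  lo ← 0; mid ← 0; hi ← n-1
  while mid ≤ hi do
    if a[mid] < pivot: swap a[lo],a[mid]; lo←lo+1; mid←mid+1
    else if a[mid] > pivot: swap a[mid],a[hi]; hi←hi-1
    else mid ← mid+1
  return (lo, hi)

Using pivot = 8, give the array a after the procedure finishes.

2 -2 3 1 4 6 -1 8 15 11 13

lo=0 mid=0 hi=10
13>8: swap(0,10), hi=9 ⇒ 8 11 -2 3 1 4 6 -1 2 15 13
8=8: mid=1
11>8: swap(1,9), hi=8 ⇒ 8 15 -2 3 1 4 6 -1 2 11 13
15>8: swap(1,8), hi=7 ⇒ 8 2 -2 3 1 4 6 -1 15 11 13
2<8: swap(0,1), lo=1 mid=2 ⇒ 2 8 -2 3 1 4 6 -1 15 11 13
-2<8: swap(1,2), lo=2 mid=3 ⇒ 2 -2 8 3 1 4 6 -1 15 11 13
3<8: swap(2,3), lo=3 mid=4 ⇒ 2 -2 3 8 1 4 6 -1 15 11 13
1<8: swap(3,4), lo=4 mid=5 ⇒ 2 -2 3 1 8 4 6 -1 15 11 13
4<8: swap(4,5), lo=5 mid=6 ⇒ 2 -2 3 1 4 8 6 -1 15 11 13
6<8: swap(5,6), lo=6 mid=7 ⇒ 2 -2 3 1 4 6 8 -1 15 11 13
-1<8: swap(6,7), lo=7 mid=8 ⇒ 2 -2 3 1 4 6 -1 8 15 11 13
done. lo=7 hi=7; a=2 -2 3 1 4 6 -1 8 15 11 13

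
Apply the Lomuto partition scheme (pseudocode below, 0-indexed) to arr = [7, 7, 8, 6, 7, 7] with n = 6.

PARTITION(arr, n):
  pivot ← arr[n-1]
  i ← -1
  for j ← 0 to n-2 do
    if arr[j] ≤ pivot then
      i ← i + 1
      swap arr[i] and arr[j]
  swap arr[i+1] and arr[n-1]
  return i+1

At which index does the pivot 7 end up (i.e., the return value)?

4

pivot = arr[5] = 7; i = -1
j=0: arr[0]=7 ≤ 7 → i=0, swap arr[0],arr[0] (no change) → [7, 7, 8, 6, 7, 7]
j=1: arr[1]=7 ≤ 7 → i=1, swap arr[1],arr[1] (no change) → [7, 7, 8, 6, 7, 7]
j=2: arr[2]=8 > 7 → no swap
j=3: arr[3]=6 ≤ 7 → i=2, swap arr[2],arr[3] → [7, 7, 6, 8, 7, 7]
j=4: arr[4]=7 ≤ 7 → i=3, swap arr[3],arr[4] → [7, 7, 6, 7, 8, 7]
final swap arr[4],arr[5] → [7, 7, 6, 7, 7, 8]; return 4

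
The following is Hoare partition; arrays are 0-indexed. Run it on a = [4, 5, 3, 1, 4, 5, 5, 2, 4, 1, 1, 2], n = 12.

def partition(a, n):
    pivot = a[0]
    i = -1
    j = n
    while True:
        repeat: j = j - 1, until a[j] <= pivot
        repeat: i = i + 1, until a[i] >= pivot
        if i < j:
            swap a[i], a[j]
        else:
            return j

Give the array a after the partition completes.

[2, 1, 3, 1, 1, 4, 2, 5, 5, 4, 5, 4]

pivot=4
j stops at 11 (2), i stops at 0 (4); swap ⇒ [2, 5, 3, 1, 4, 5, 5, 2, 4, 1, 1, 4]
j stops at 10 (1), i stops at 1 (5); swap ⇒ [2, 1, 3, 1, 4, 5, 5, 2, 4, 1, 5, 4]
j stops at 9 (1), i stops at 4 (4); swap ⇒ [2, 1, 3, 1, 1, 5, 5, 2, 4, 4, 5, 4]
j stops at 8 (4), i stops at 5 (5); swap ⇒ [2, 1, 3, 1, 1, 4, 5, 2, 5, 4, 5, 4]
j stops at 7 (2), i stops at 6 (5); swap ⇒ [2, 1, 3, 1, 1, 4, 2, 5, 5, 4, 5, 4]
j stops at 6, i stops at 7; i≥j ⇒ return 6. a=[2, 1, 3, 1, 1, 4, 2, 5, 5, 4, 5, 4]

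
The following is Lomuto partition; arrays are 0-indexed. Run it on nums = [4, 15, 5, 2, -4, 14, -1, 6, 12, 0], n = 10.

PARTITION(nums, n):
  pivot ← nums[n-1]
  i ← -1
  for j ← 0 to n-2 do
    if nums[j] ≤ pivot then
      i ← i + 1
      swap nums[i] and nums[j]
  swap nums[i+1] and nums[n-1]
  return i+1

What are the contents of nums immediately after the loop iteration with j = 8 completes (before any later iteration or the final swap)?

pivot = nums[9] = 0; i = -1
j=0: nums[0]=4 > 0 → no swap
j=1: nums[1]=15 > 0 → no swap
j=2: nums[2]=5 > 0 → no swap
j=3: nums[3]=2 > 0 → no swap
j=4: nums[4]=-4 ≤ 0 → i=0, swap nums[0],nums[4] → [-4, 15, 5, 2, 4, 14, -1, 6, 12, 0]
j=5: nums[5]=14 > 0 → no swap
j=6: nums[6]=-1 ≤ 0 → i=1, swap nums[1],nums[6] → [-4, -1, 5, 2, 4, 14, 15, 6, 12, 0]
j=7: nums[7]=6 > 0 → no swap
j=8: nums[8]=12 > 0 → no swap
(after j=8) nums = [-4, -1, 5, 2, 4, 14, 15, 6, 12, 0]

[-4, -1, 5, 2, 4, 14, 15, 6, 12, 0]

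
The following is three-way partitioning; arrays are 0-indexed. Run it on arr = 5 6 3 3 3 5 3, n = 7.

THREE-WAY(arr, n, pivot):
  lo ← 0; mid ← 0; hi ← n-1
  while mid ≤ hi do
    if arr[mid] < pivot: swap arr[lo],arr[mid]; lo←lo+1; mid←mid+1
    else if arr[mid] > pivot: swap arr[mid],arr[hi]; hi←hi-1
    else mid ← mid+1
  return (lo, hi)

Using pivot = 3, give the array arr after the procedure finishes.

3 3 3 3 5 6 5

lo=0 mid=0 hi=6
5>3: swap(0,6), hi=5 ⇒ 3 6 3 3 3 5 5
3=3: mid=1
6>3: swap(1,5), hi=4 ⇒ 3 5 3 3 3 6 5
5>3: swap(1,4), hi=3 ⇒ 3 3 3 3 5 6 5
3=3: mid=2
3=3: mid=3
3=3: mid=4
done. lo=0 hi=3; arr=3 3 3 3 5 6 5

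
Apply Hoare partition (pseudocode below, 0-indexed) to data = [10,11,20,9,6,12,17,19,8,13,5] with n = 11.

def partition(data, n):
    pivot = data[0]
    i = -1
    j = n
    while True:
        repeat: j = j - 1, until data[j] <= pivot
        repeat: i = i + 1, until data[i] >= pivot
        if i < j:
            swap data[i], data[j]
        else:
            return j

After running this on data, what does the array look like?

[5,8,6,9,20,12,17,19,11,13,10]

pivot = data[0] = 10; i = -1, j = 11
j→10 (data[10]=5≤10), i→0 (data[0]=10≥10); i<j, swap → [5,11,20,9,6,12,17,19,8,13,10]
j→8 (data[8]=8≤10), i→1 (data[1]=11≥10); i<j, swap → [5,8,20,9,6,12,17,19,11,13,10]
j→4 (data[4]=6≤10), i→2 (data[2]=20≥10); i<j, swap → [5,8,6,9,20,12,17,19,11,13,10]
j→3, i→4; i≥j, return j=3. data = [5,8,6,9,20,12,17,19,11,13,10]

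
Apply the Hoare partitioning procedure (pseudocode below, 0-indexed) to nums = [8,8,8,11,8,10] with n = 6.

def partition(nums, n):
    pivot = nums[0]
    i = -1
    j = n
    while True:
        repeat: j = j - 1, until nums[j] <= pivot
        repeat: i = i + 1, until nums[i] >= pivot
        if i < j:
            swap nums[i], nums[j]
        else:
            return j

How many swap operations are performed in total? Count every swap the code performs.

2

pivot = nums[0] = 8; i = -1, j = 6
j→4 (nums[4]=8≤8), i→0 (nums[0]=8≥8); i<j, swap → [8,8,8,11,8,10]
j→2 (nums[2]=8≤8), i→1 (nums[1]=8≥8); i<j, swap → [8,8,8,11,8,10]
j→1, i→2; i≥j, return j=1. nums = [8,8,8,11,8,10]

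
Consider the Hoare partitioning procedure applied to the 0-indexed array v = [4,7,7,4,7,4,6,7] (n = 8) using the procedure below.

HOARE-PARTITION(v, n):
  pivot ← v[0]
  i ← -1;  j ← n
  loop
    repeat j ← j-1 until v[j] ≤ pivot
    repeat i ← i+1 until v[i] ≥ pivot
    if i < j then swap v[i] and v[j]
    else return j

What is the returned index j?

pivot = v[0] = 4; i = -1, j = 8
j→5 (v[5]=4≤4), i→0 (v[0]=4≥4); i<j, swap → [4,7,7,4,7,4,6,7]
j→3 (v[3]=4≤4), i→1 (v[1]=7≥4); i<j, swap → [4,4,7,7,7,4,6,7]
j→1, i→2; i≥j, return j=1. v = [4,4,7,7,7,4,6,7]

1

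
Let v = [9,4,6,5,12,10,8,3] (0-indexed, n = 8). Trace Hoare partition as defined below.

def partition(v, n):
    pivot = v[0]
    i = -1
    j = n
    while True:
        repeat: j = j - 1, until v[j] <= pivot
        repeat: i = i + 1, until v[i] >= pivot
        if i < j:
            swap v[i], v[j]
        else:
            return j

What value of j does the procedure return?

4

pivot = v[0] = 9; i = -1, j = 8
j→7 (v[7]=3≤9), i→0 (v[0]=9≥9); i<j, swap → [3,4,6,5,12,10,8,9]
j→6 (v[6]=8≤9), i→4 (v[4]=12≥9); i<j, swap → [3,4,6,5,8,10,12,9]
j→4, i→5; i≥j, return j=4. v = [3,4,6,5,8,10,12,9]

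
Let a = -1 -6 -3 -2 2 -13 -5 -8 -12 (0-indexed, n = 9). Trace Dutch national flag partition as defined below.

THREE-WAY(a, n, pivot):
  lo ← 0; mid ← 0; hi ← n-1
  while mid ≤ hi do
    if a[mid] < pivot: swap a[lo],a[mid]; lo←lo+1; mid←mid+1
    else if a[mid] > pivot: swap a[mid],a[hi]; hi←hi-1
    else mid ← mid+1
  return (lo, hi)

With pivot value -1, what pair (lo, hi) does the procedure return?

(7, 7)

pivot = -1; lo=0, mid=0, hi=8
a[mid]=-1=-1: mid=1
a[mid]=-6<-1: swap a[0],a[1]; lo=1,mid=2 → -6 -1 -3 -2 2 -13 -5 -8 -12
a[mid]=-3<-1: swap a[1],a[2]; lo=2,mid=3 → -6 -3 -1 -2 2 -13 -5 -8 -12
a[mid]=-2<-1: swap a[2],a[3]; lo=3,mid=4 → -6 -3 -2 -1 2 -13 -5 -8 -12
a[mid]=2>-1: swap a[4],a[8]; hi=7 → -6 -3 -2 -1 -12 -13 -5 -8 2
a[mid]=-12<-1: swap a[3],a[4]; lo=4,mid=5 → -6 -3 -2 -12 -1 -13 -5 -8 2
a[mid]=-13<-1: swap a[4],a[5]; lo=5,mid=6 → -6 -3 -2 -12 -13 -1 -5 -8 2
a[mid]=-5<-1: swap a[5],a[6]; lo=6,mid=7 → -6 -3 -2 -12 -13 -5 -1 -8 2
a[mid]=-8<-1: swap a[6],a[7]; lo=7,mid=8 → -6 -3 -2 -12 -13 -5 -8 -1 2
end: lo=7, hi=7; a = -6 -3 -2 -12 -13 -5 -8 -1 2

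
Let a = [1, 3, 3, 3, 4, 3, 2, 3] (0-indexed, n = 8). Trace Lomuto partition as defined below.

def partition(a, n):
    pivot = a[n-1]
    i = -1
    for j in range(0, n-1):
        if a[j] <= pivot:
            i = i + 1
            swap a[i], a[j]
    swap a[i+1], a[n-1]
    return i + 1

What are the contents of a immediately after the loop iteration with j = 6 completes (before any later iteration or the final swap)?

[1, 3, 3, 3, 3, 2, 4, 3]

pivot = a[7] = 3; i = -1
j=0: a[0]=1 ≤ 3 → i=0, swap a[0],a[0] (no change) → [1, 3, 3, 3, 4, 3, 2, 3]
j=1: a[1]=3 ≤ 3 → i=1, swap a[1],a[1] (no change) → [1, 3, 3, 3, 4, 3, 2, 3]
j=2: a[2]=3 ≤ 3 → i=2, swap a[2],a[2] (no change) → [1, 3, 3, 3, 4, 3, 2, 3]
j=3: a[3]=3 ≤ 3 → i=3, swap a[3],a[3] (no change) → [1, 3, 3, 3, 4, 3, 2, 3]
j=4: a[4]=4 > 3 → no swap
j=5: a[5]=3 ≤ 3 → i=4, swap a[4],a[5] → [1, 3, 3, 3, 3, 4, 2, 3]
j=6: a[6]=2 ≤ 3 → i=5, swap a[5],a[6] → [1, 3, 3, 3, 3, 2, 4, 3]
(after j=6) a = [1, 3, 3, 3, 3, 2, 4, 3]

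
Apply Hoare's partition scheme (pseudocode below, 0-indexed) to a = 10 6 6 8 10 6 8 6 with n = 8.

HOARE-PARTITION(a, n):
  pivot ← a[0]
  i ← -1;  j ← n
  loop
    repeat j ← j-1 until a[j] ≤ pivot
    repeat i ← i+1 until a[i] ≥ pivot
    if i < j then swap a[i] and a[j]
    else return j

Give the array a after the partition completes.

6 6 6 8 8 6 10 10

pivot=10
j stops at 7 (6), i stops at 0 (10); swap ⇒ 6 6 6 8 10 6 8 10
j stops at 6 (8), i stops at 4 (10); swap ⇒ 6 6 6 8 8 6 10 10
j stops at 5, i stops at 6; i≥j ⇒ return 5. a=6 6 6 8 8 6 10 10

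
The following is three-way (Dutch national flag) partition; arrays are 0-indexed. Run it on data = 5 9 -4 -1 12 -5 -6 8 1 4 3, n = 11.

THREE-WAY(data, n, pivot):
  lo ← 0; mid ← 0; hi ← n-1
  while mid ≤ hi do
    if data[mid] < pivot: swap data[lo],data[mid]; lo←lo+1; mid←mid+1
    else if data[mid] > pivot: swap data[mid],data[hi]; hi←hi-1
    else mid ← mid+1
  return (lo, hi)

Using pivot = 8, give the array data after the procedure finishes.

5 3 -4 -1 4 -5 -6 1 8 12 9

lo=0 mid=0 hi=10
5<8: swap(0,0), lo=1 mid=1 ⇒ 5 9 -4 -1 12 -5 -6 8 1 4 3
9>8: swap(1,10), hi=9 ⇒ 5 3 -4 -1 12 -5 -6 8 1 4 9
3<8: swap(1,1), lo=2 mid=2 ⇒ 5 3 -4 -1 12 -5 -6 8 1 4 9
-4<8: swap(2,2), lo=3 mid=3 ⇒ 5 3 -4 -1 12 -5 -6 8 1 4 9
-1<8: swap(3,3), lo=4 mid=4 ⇒ 5 3 -4 -1 12 -5 -6 8 1 4 9
12>8: swap(4,9), hi=8 ⇒ 5 3 -4 -1 4 -5 -6 8 1 12 9
4<8: swap(4,4), lo=5 mid=5 ⇒ 5 3 -4 -1 4 -5 -6 8 1 12 9
-5<8: swap(5,5), lo=6 mid=6 ⇒ 5 3 -4 -1 4 -5 -6 8 1 12 9
-6<8: swap(6,6), lo=7 mid=7 ⇒ 5 3 -4 -1 4 -5 -6 8 1 12 9
8=8: mid=8
1<8: swap(7,8), lo=8 mid=9 ⇒ 5 3 -4 -1 4 -5 -6 1 8 12 9
done. lo=8 hi=8; data=5 3 -4 -1 4 -5 -6 1 8 12 9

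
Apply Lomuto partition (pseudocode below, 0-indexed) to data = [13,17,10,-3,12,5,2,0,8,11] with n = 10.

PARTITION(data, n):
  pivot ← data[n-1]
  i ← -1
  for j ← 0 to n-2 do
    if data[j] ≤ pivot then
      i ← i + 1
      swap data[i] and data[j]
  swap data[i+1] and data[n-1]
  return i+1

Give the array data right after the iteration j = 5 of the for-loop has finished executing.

[10,-3,5,17,12,13,2,0,8,11]

pivot = data[9] = 11; i = -1
j=0: data[0]=13 > 11 → no swap
j=1: data[1]=17 > 11 → no swap
j=2: data[2]=10 ≤ 11 → i=0, swap data[0],data[2] → [10,17,13,-3,12,5,2,0,8,11]
j=3: data[3]=-3 ≤ 11 → i=1, swap data[1],data[3] → [10,-3,13,17,12,5,2,0,8,11]
j=4: data[4]=12 > 11 → no swap
j=5: data[5]=5 ≤ 11 → i=2, swap data[2],data[5] → [10,-3,5,17,12,13,2,0,8,11]
(after j=5) data = [10,-3,5,17,12,13,2,0,8,11]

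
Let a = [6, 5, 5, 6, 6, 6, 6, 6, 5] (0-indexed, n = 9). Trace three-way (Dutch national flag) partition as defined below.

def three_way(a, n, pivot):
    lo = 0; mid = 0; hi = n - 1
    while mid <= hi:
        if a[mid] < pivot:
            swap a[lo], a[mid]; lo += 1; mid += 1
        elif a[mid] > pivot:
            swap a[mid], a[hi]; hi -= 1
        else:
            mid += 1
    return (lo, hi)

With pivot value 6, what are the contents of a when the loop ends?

lo=0 mid=0 hi=8
6=6: mid=1
5<6: swap(0,1), lo=1 mid=2 ⇒ [5, 6, 5, 6, 6, 6, 6, 6, 5]
5<6: swap(1,2), lo=2 mid=3 ⇒ [5, 5, 6, 6, 6, 6, 6, 6, 5]
6=6: mid=4
6=6: mid=5
6=6: mid=6
6=6: mid=7
6=6: mid=8
5<6: swap(2,8), lo=3 mid=9 ⇒ [5, 5, 5, 6, 6, 6, 6, 6, 6]
done. lo=3 hi=8; a=[5, 5, 5, 6, 6, 6, 6, 6, 6]

[5, 5, 5, 6, 6, 6, 6, 6, 6]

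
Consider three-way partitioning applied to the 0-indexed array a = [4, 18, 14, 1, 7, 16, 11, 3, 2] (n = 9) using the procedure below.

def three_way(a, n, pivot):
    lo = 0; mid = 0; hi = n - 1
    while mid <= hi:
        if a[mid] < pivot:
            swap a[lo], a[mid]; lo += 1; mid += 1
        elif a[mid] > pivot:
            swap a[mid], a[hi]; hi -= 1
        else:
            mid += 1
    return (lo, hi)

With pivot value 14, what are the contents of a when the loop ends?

[4, 2, 1, 7, 3, 11, 14, 16, 18]

lo=0 mid=0 hi=8
4<14: swap(0,0), lo=1 mid=1 ⇒ [4, 18, 14, 1, 7, 16, 11, 3, 2]
18>14: swap(1,8), hi=7 ⇒ [4, 2, 14, 1, 7, 16, 11, 3, 18]
2<14: swap(1,1), lo=2 mid=2 ⇒ [4, 2, 14, 1, 7, 16, 11, 3, 18]
14=14: mid=3
1<14: swap(2,3), lo=3 mid=4 ⇒ [4, 2, 1, 14, 7, 16, 11, 3, 18]
7<14: swap(3,4), lo=4 mid=5 ⇒ [4, 2, 1, 7, 14, 16, 11, 3, 18]
16>14: swap(5,7), hi=6 ⇒ [4, 2, 1, 7, 14, 3, 11, 16, 18]
3<14: swap(4,5), lo=5 mid=6 ⇒ [4, 2, 1, 7, 3, 14, 11, 16, 18]
11<14: swap(5,6), lo=6 mid=7 ⇒ [4, 2, 1, 7, 3, 11, 14, 16, 18]
done. lo=6 hi=6; a=[4, 2, 1, 7, 3, 11, 14, 16, 18]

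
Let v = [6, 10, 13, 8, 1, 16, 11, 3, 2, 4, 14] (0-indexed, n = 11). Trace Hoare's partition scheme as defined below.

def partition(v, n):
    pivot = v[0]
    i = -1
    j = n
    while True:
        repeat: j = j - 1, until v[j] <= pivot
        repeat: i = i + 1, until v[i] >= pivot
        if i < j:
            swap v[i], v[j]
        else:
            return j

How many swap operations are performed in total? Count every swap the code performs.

4

pivot=6
j stops at 9 (4), i stops at 0 (6); swap ⇒ [4, 10, 13, 8, 1, 16, 11, 3, 2, 6, 14]
j stops at 8 (2), i stops at 1 (10); swap ⇒ [4, 2, 13, 8, 1, 16, 11, 3, 10, 6, 14]
j stops at 7 (3), i stops at 2 (13); swap ⇒ [4, 2, 3, 8, 1, 16, 11, 13, 10, 6, 14]
j stops at 4 (1), i stops at 3 (8); swap ⇒ [4, 2, 3, 1, 8, 16, 11, 13, 10, 6, 14]
j stops at 3, i stops at 4; i≥j ⇒ return 3. v=[4, 2, 3, 1, 8, 16, 11, 13, 10, 6, 14]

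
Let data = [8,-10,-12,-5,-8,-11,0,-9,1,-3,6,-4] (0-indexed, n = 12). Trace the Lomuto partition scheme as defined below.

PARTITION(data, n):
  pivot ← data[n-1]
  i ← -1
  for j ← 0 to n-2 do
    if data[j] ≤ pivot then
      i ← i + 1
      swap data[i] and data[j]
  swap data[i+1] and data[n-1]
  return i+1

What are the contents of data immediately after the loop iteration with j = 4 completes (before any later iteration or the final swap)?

[-10,-12,-5,-8,8,-11,0,-9,1,-3,6,-4]

pivot=-4, i=-1
j=0: 8>-4, skip
j=1: -10≤-4, i=0, swap(0,1) ⇒ [-10,8,-12,-5,-8,-11,0,-9,1,-3,6,-4]
j=2: -12≤-4, i=1, swap(1,2) ⇒ [-10,-12,8,-5,-8,-11,0,-9,1,-3,6,-4]
j=3: -5≤-4, i=2, swap(2,3) ⇒ [-10,-12,-5,8,-8,-11,0,-9,1,-3,6,-4]
j=4: -8≤-4, i=3, swap(3,4) ⇒ [-10,-12,-5,-8,8,-11,0,-9,1,-3,6,-4]
(after j=4) data = [-10,-12,-5,-8,8,-11,0,-9,1,-3,6,-4]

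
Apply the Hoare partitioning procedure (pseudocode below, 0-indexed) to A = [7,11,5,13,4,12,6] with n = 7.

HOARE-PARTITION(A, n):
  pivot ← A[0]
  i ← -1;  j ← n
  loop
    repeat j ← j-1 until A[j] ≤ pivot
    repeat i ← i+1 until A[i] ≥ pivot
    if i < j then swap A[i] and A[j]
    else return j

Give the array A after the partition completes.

[6,4,5,13,11,12,7]

pivot = A[0] = 7; i = -1, j = 7
j→6 (A[6]=6≤7), i→0 (A[0]=7≥7); i<j, swap → [6,11,5,13,4,12,7]
j→4 (A[4]=4≤7), i→1 (A[1]=11≥7); i<j, swap → [6,4,5,13,11,12,7]
j→2, i→3; i≥j, return j=2. A = [6,4,5,13,11,12,7]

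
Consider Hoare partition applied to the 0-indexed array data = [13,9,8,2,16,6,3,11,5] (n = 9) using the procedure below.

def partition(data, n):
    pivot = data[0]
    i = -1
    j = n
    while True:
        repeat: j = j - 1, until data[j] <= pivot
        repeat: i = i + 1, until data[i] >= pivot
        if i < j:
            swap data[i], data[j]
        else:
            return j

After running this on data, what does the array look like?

[5,9,8,2,11,6,3,16,13]

pivot=13
j stops at 8 (5), i stops at 0 (13); swap ⇒ [5,9,8,2,16,6,3,11,13]
j stops at 7 (11), i stops at 4 (16); swap ⇒ [5,9,8,2,11,6,3,16,13]
j stops at 6, i stops at 7; i≥j ⇒ return 6. data=[5,9,8,2,11,6,3,16,13]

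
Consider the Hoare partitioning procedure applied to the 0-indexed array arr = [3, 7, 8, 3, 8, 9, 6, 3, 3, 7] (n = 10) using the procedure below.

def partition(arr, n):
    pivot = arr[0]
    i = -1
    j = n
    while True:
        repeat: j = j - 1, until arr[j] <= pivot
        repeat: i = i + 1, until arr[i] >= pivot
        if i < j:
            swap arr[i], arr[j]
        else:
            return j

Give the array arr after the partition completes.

[3, 3, 3, 8, 8, 9, 6, 7, 3, 7]

pivot=3
j stops at 8 (3), i stops at 0 (3); swap ⇒ [3, 7, 8, 3, 8, 9, 6, 3, 3, 7]
j stops at 7 (3), i stops at 1 (7); swap ⇒ [3, 3, 8, 3, 8, 9, 6, 7, 3, 7]
j stops at 3 (3), i stops at 2 (8); swap ⇒ [3, 3, 3, 8, 8, 9, 6, 7, 3, 7]
j stops at 2, i stops at 3; i≥j ⇒ return 2. arr=[3, 3, 3, 8, 8, 9, 6, 7, 3, 7]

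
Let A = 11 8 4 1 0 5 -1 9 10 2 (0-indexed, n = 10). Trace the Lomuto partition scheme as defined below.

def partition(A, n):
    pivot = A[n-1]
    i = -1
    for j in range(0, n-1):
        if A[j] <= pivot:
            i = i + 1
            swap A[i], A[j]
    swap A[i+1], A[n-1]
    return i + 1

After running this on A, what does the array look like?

1 0 -1 2 8 5 4 9 10 11

pivot=2, i=-1
j=0: 11>2, skip
j=1: 8>2, skip
j=2: 4>2, skip
j=3: 1≤2, i=0, swap(0,3) ⇒ 1 8 4 11 0 5 -1 9 10 2
j=4: 0≤2, i=1, swap(1,4) ⇒ 1 0 4 11 8 5 -1 9 10 2
j=5: 5>2, skip
j=6: -1≤2, i=2, swap(2,6) ⇒ 1 0 -1 11 8 5 4 9 10 2
j=7: 9>2, skip
j=8: 10>2, skip
swap(3,9) ⇒ 1 0 -1 2 8 5 4 9 10 11; return 3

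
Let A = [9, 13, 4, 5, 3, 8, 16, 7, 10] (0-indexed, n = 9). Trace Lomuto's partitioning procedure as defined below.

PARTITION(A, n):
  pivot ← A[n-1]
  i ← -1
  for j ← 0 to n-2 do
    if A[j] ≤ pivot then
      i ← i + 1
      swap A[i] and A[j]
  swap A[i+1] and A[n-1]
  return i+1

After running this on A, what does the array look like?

[9, 4, 5, 3, 8, 7, 10, 13, 16]

pivot=10, i=-1
j=0: 9≤10, i=0, swap(0,0) ⇒ [9, 13, 4, 5, 3, 8, 16, 7, 10]
j=1: 13>10, skip
j=2: 4≤10, i=1, swap(1,2) ⇒ [9, 4, 13, 5, 3, 8, 16, 7, 10]
j=3: 5≤10, i=2, swap(2,3) ⇒ [9, 4, 5, 13, 3, 8, 16, 7, 10]
j=4: 3≤10, i=3, swap(3,4) ⇒ [9, 4, 5, 3, 13, 8, 16, 7, 10]
j=5: 8≤10, i=4, swap(4,5) ⇒ [9, 4, 5, 3, 8, 13, 16, 7, 10]
j=6: 16>10, skip
j=7: 7≤10, i=5, swap(5,7) ⇒ [9, 4, 5, 3, 8, 7, 16, 13, 10]
swap(6,8) ⇒ [9, 4, 5, 3, 8, 7, 10, 13, 16]; return 6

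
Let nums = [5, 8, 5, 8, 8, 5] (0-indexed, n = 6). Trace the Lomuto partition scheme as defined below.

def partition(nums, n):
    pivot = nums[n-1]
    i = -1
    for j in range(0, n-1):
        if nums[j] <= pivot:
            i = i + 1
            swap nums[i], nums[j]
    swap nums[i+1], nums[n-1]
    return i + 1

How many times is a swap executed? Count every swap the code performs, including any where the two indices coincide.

3

pivot = nums[5] = 5; i = -1
j=0: nums[0]=5 ≤ 5 → i=0, swap nums[0],nums[0] (no change) → [5, 8, 5, 8, 8, 5]
j=1: nums[1]=8 > 5 → no swap
j=2: nums[2]=5 ≤ 5 → i=1, swap nums[1],nums[2] → [5, 5, 8, 8, 8, 5]
j=3: nums[3]=8 > 5 → no swap
j=4: nums[4]=8 > 5 → no swap
final swap nums[2],nums[5] → [5, 5, 5, 8, 8, 8]; return 2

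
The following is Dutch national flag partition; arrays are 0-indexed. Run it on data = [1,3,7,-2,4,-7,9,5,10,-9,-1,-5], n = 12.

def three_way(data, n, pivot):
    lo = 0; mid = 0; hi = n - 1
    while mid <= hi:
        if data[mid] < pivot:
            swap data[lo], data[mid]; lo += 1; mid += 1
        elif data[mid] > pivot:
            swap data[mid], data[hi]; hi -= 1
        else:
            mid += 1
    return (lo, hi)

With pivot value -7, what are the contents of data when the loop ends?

[-9,-7,-2,4,7,9,5,10,3,-1,-5,1]

pivot = -7; lo=0, mid=0, hi=11
data[mid]=1>-7: swap data[0],data[11]; hi=10 → [-5,3,7,-2,4,-7,9,5,10,-9,-1,1]
data[mid]=-5>-7: swap data[0],data[10]; hi=9 → [-1,3,7,-2,4,-7,9,5,10,-9,-5,1]
data[mid]=-1>-7: swap data[0],data[9]; hi=8 → [-9,3,7,-2,4,-7,9,5,10,-1,-5,1]
data[mid]=-9<-7: swap data[0],data[0]; lo=1,mid=1 → [-9,3,7,-2,4,-7,9,5,10,-1,-5,1]
data[mid]=3>-7: swap data[1],data[8]; hi=7 → [-9,10,7,-2,4,-7,9,5,3,-1,-5,1]
data[mid]=10>-7: swap data[1],data[7]; hi=6 → [-9,5,7,-2,4,-7,9,10,3,-1,-5,1]
data[mid]=5>-7: swap data[1],data[6]; hi=5 → [-9,9,7,-2,4,-7,5,10,3,-1,-5,1]
data[mid]=9>-7: swap data[1],data[5]; hi=4 → [-9,-7,7,-2,4,9,5,10,3,-1,-5,1]
data[mid]=-7=-7: mid=2
data[mid]=7>-7: swap data[2],data[4]; hi=3 → [-9,-7,4,-2,7,9,5,10,3,-1,-5,1]
data[mid]=4>-7: swap data[2],data[3]; hi=2 → [-9,-7,-2,4,7,9,5,10,3,-1,-5,1]
data[mid]=-2>-7: swap data[2],data[2]; hi=1 → [-9,-7,-2,4,7,9,5,10,3,-1,-5,1]
end: lo=1, hi=1; data = [-9,-7,-2,4,7,9,5,10,3,-1,-5,1]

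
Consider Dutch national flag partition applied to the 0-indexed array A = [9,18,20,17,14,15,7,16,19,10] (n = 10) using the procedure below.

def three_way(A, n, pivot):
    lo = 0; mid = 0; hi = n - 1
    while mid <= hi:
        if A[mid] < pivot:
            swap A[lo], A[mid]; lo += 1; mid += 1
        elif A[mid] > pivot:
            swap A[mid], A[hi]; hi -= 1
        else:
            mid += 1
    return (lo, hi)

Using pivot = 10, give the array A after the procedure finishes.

pivot = 10; lo=0, mid=0, hi=9
A[mid]=9<10: swap A[0],A[0]; lo=1,mid=1 → [9,18,20,17,14,15,7,16,19,10]
A[mid]=18>10: swap A[1],A[9]; hi=8 → [9,10,20,17,14,15,7,16,19,18]
A[mid]=10=10: mid=2
A[mid]=20>10: swap A[2],A[8]; hi=7 → [9,10,19,17,14,15,7,16,20,18]
A[mid]=19>10: swap A[2],A[7]; hi=6 → [9,10,16,17,14,15,7,19,20,18]
A[mid]=16>10: swap A[2],A[6]; hi=5 → [9,10,7,17,14,15,16,19,20,18]
A[mid]=7<10: swap A[1],A[2]; lo=2,mid=3 → [9,7,10,17,14,15,16,19,20,18]
A[mid]=17>10: swap A[3],A[5]; hi=4 → [9,7,10,15,14,17,16,19,20,18]
A[mid]=15>10: swap A[3],A[4]; hi=3 → [9,7,10,14,15,17,16,19,20,18]
A[mid]=14>10: swap A[3],A[3]; hi=2 → [9,7,10,14,15,17,16,19,20,18]
end: lo=2, hi=2; A = [9,7,10,14,15,17,16,19,20,18]

[9,7,10,14,15,17,16,19,20,18]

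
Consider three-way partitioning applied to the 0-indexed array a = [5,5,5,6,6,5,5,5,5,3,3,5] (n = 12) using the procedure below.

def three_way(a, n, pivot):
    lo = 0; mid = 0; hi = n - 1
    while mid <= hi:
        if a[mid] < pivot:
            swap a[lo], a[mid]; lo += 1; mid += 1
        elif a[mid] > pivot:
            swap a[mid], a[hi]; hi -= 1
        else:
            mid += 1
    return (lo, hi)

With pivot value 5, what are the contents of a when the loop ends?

[3,3,5,5,5,5,5,5,5,5,6,6]

pivot = 5; lo=0, mid=0, hi=11
a[mid]=5=5: mid=1
a[mid]=5=5: mid=2
a[mid]=5=5: mid=3
a[mid]=6>5: swap a[3],a[11]; hi=10 → [5,5,5,5,6,5,5,5,5,3,3,6]
a[mid]=5=5: mid=4
a[mid]=6>5: swap a[4],a[10]; hi=9 → [5,5,5,5,3,5,5,5,5,3,6,6]
a[mid]=3<5: swap a[0],a[4]; lo=1,mid=5 → [3,5,5,5,5,5,5,5,5,3,6,6]
a[mid]=5=5: mid=6
a[mid]=5=5: mid=7
a[mid]=5=5: mid=8
a[mid]=5=5: mid=9
a[mid]=3<5: swap a[1],a[9]; lo=2,mid=10 → [3,3,5,5,5,5,5,5,5,5,6,6]
end: lo=2, hi=9; a = [3,3,5,5,5,5,5,5,5,5,6,6]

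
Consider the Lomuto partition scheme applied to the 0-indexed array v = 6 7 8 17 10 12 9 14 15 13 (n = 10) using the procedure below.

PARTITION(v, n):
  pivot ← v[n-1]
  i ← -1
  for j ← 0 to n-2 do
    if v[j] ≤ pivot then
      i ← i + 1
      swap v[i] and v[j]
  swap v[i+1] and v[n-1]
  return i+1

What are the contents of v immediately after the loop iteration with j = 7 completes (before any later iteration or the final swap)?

6 7 8 10 12 9 17 14 15 13

pivot=13, i=-1
j=0: 6≤13, i=0, swap(0,0) ⇒ 6 7 8 17 10 12 9 14 15 13
j=1: 7≤13, i=1, swap(1,1) ⇒ 6 7 8 17 10 12 9 14 15 13
j=2: 8≤13, i=2, swap(2,2) ⇒ 6 7 8 17 10 12 9 14 15 13
j=3: 17>13, skip
j=4: 10≤13, i=3, swap(3,4) ⇒ 6 7 8 10 17 12 9 14 15 13
j=5: 12≤13, i=4, swap(4,5) ⇒ 6 7 8 10 12 17 9 14 15 13
j=6: 9≤13, i=5, swap(5,6) ⇒ 6 7 8 10 12 9 17 14 15 13
j=7: 14>13, skip
(after j=7) v = 6 7 8 10 12 9 17 14 15 13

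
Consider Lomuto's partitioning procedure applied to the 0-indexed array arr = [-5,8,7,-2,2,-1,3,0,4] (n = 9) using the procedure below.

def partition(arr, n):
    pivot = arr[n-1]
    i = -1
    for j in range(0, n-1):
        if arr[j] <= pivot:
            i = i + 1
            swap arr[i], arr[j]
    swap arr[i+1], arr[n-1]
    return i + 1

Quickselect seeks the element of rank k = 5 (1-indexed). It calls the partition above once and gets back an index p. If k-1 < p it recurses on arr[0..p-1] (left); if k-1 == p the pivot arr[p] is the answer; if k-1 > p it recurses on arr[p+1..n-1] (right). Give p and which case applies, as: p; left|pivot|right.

pivot = arr[8] = 4; i = -1
j=0: arr[0]=-5 ≤ 4 → i=0, swap arr[0],arr[0] (no change) → [-5,8,7,-2,2,-1,3,0,4]
j=1: arr[1]=8 > 4 → no swap
j=2: arr[2]=7 > 4 → no swap
j=3: arr[3]=-2 ≤ 4 → i=1, swap arr[1],arr[3] → [-5,-2,7,8,2,-1,3,0,4]
j=4: arr[4]=2 ≤ 4 → i=2, swap arr[2],arr[4] → [-5,-2,2,8,7,-1,3,0,4]
j=5: arr[5]=-1 ≤ 4 → i=3, swap arr[3],arr[5] → [-5,-2,2,-1,7,8,3,0,4]
j=6: arr[6]=3 ≤ 4 → i=4, swap arr[4],arr[6] → [-5,-2,2,-1,3,8,7,0,4]
j=7: arr[7]=0 ≤ 4 → i=5, swap arr[5],arr[7] → [-5,-2,2,-1,3,0,7,8,4]
final swap arr[6],arr[8] → [-5,-2,2,-1,3,0,4,8,7]; return 6
p = 6; k-1 = 4 < 6 ⇒ left

6; left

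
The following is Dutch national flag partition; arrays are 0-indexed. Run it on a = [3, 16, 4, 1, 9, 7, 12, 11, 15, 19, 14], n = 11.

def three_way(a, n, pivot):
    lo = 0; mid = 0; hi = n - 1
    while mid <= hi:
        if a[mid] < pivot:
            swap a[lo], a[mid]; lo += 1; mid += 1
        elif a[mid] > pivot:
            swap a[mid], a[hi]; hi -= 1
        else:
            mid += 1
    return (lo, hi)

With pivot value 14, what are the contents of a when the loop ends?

[3, 4, 1, 9, 7, 12, 11, 14, 19, 15, 16]

pivot = 14; lo=0, mid=0, hi=10
a[mid]=3<14: swap a[0],a[0]; lo=1,mid=1 → [3, 16, 4, 1, 9, 7, 12, 11, 15, 19, 14]
a[mid]=16>14: swap a[1],a[10]; hi=9 → [3, 14, 4, 1, 9, 7, 12, 11, 15, 19, 16]
a[mid]=14=14: mid=2
a[mid]=4<14: swap a[1],a[2]; lo=2,mid=3 → [3, 4, 14, 1, 9, 7, 12, 11, 15, 19, 16]
a[mid]=1<14: swap a[2],a[3]; lo=3,mid=4 → [3, 4, 1, 14, 9, 7, 12, 11, 15, 19, 16]
a[mid]=9<14: swap a[3],a[4]; lo=4,mid=5 → [3, 4, 1, 9, 14, 7, 12, 11, 15, 19, 16]
a[mid]=7<14: swap a[4],a[5]; lo=5,mid=6 → [3, 4, 1, 9, 7, 14, 12, 11, 15, 19, 16]
a[mid]=12<14: swap a[5],a[6]; lo=6,mid=7 → [3, 4, 1, 9, 7, 12, 14, 11, 15, 19, 16]
a[mid]=11<14: swap a[6],a[7]; lo=7,mid=8 → [3, 4, 1, 9, 7, 12, 11, 14, 15, 19, 16]
a[mid]=15>14: swap a[8],a[9]; hi=8 → [3, 4, 1, 9, 7, 12, 11, 14, 19, 15, 16]
a[mid]=19>14: swap a[8],a[8]; hi=7 → [3, 4, 1, 9, 7, 12, 11, 14, 19, 15, 16]
end: lo=7, hi=7; a = [3, 4, 1, 9, 7, 12, 11, 14, 19, 15, 16]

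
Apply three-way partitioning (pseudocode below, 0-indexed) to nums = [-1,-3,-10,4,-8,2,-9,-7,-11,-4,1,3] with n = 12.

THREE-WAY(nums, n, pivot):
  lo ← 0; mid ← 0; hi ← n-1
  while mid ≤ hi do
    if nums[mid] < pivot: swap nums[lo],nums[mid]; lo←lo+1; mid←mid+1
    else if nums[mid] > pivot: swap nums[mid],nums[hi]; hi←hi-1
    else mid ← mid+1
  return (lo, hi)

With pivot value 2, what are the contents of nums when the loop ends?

[-1,-3,-10,1,-8,-9,-7,-11,-4,2,3,4]

pivot = 2; lo=0, mid=0, hi=11
nums[mid]=-1<2: swap nums[0],nums[0]; lo=1,mid=1 → [-1,-3,-10,4,-8,2,-9,-7,-11,-4,1,3]
nums[mid]=-3<2: swap nums[1],nums[1]; lo=2,mid=2 → [-1,-3,-10,4,-8,2,-9,-7,-11,-4,1,3]
nums[mid]=-10<2: swap nums[2],nums[2]; lo=3,mid=3 → [-1,-3,-10,4,-8,2,-9,-7,-11,-4,1,3]
nums[mid]=4>2: swap nums[3],nums[11]; hi=10 → [-1,-3,-10,3,-8,2,-9,-7,-11,-4,1,4]
nums[mid]=3>2: swap nums[3],nums[10]; hi=9 → [-1,-3,-10,1,-8,2,-9,-7,-11,-4,3,4]
nums[mid]=1<2: swap nums[3],nums[3]; lo=4,mid=4 → [-1,-3,-10,1,-8,2,-9,-7,-11,-4,3,4]
nums[mid]=-8<2: swap nums[4],nums[4]; lo=5,mid=5 → [-1,-3,-10,1,-8,2,-9,-7,-11,-4,3,4]
nums[mid]=2=2: mid=6
nums[mid]=-9<2: swap nums[5],nums[6]; lo=6,mid=7 → [-1,-3,-10,1,-8,-9,2,-7,-11,-4,3,4]
nums[mid]=-7<2: swap nums[6],nums[7]; lo=7,mid=8 → [-1,-3,-10,1,-8,-9,-7,2,-11,-4,3,4]
nums[mid]=-11<2: swap nums[7],nums[8]; lo=8,mid=9 → [-1,-3,-10,1,-8,-9,-7,-11,2,-4,3,4]
nums[mid]=-4<2: swap nums[8],nums[9]; lo=9,mid=10 → [-1,-3,-10,1,-8,-9,-7,-11,-4,2,3,4]
end: lo=9, hi=9; nums = [-1,-3,-10,1,-8,-9,-7,-11,-4,2,3,4]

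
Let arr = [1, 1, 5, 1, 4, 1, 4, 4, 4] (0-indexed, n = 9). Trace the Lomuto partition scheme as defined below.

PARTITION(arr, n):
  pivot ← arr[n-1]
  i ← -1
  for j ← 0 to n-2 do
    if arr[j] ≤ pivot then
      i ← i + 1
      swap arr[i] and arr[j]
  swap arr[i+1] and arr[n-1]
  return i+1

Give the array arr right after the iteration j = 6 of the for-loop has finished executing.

[1, 1, 1, 4, 1, 4, 5, 4, 4]

pivot=4, i=-1
j=0: 1≤4, i=0, swap(0,0) ⇒ [1, 1, 5, 1, 4, 1, 4, 4, 4]
j=1: 1≤4, i=1, swap(1,1) ⇒ [1, 1, 5, 1, 4, 1, 4, 4, 4]
j=2: 5>4, skip
j=3: 1≤4, i=2, swap(2,3) ⇒ [1, 1, 1, 5, 4, 1, 4, 4, 4]
j=4: 4≤4, i=3, swap(3,4) ⇒ [1, 1, 1, 4, 5, 1, 4, 4, 4]
j=5: 1≤4, i=4, swap(4,5) ⇒ [1, 1, 1, 4, 1, 5, 4, 4, 4]
j=6: 4≤4, i=5, swap(5,6) ⇒ [1, 1, 1, 4, 1, 4, 5, 4, 4]
(after j=6) arr = [1, 1, 1, 4, 1, 4, 5, 4, 4]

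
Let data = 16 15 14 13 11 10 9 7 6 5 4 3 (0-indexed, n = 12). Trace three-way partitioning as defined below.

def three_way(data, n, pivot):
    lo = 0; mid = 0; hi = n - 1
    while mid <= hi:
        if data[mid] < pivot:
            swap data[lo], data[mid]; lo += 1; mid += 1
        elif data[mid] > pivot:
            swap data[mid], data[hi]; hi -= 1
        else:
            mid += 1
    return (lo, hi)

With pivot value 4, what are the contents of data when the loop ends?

lo=0 mid=0 hi=11
16>4: swap(0,11), hi=10 ⇒ 3 15 14 13 11 10 9 7 6 5 4 16
3<4: swap(0,0), lo=1 mid=1 ⇒ 3 15 14 13 11 10 9 7 6 5 4 16
15>4: swap(1,10), hi=9 ⇒ 3 4 14 13 11 10 9 7 6 5 15 16
4=4: mid=2
14>4: swap(2,9), hi=8 ⇒ 3 4 5 13 11 10 9 7 6 14 15 16
5>4: swap(2,8), hi=7 ⇒ 3 4 6 13 11 10 9 7 5 14 15 16
6>4: swap(2,7), hi=6 ⇒ 3 4 7 13 11 10 9 6 5 14 15 16
7>4: swap(2,6), hi=5 ⇒ 3 4 9 13 11 10 7 6 5 14 15 16
9>4: swap(2,5), hi=4 ⇒ 3 4 10 13 11 9 7 6 5 14 15 16
10>4: swap(2,4), hi=3 ⇒ 3 4 11 13 10 9 7 6 5 14 15 16
11>4: swap(2,3), hi=2 ⇒ 3 4 13 11 10 9 7 6 5 14 15 16
13>4: swap(2,2), hi=1 ⇒ 3 4 13 11 10 9 7 6 5 14 15 16
done. lo=1 hi=1; data=3 4 13 11 10 9 7 6 5 14 15 16

3 4 13 11 10 9 7 6 5 14 15 16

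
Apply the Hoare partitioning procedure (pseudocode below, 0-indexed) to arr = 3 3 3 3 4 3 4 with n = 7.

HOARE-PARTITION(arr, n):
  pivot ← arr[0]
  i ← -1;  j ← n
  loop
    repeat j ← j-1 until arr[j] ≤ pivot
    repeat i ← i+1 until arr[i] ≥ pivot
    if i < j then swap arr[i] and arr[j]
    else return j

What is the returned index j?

2

pivot=3
j stops at 5 (3), i stops at 0 (3); swap ⇒ 3 3 3 3 4 3 4
j stops at 3 (3), i stops at 1 (3); swap ⇒ 3 3 3 3 4 3 4
j stops at 2, i stops at 2; i≥j ⇒ return 2. arr=3 3 3 3 4 3 4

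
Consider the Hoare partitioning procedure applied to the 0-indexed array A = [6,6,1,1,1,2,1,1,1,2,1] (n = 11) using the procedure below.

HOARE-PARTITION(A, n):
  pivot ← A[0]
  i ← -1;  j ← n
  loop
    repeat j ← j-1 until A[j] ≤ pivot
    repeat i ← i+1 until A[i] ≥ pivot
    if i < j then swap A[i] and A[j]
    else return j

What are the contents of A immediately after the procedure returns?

pivot=6
j stops at 10 (1), i stops at 0 (6); swap ⇒ [1,6,1,1,1,2,1,1,1,2,6]
j stops at 9 (2), i stops at 1 (6); swap ⇒ [1,2,1,1,1,2,1,1,1,6,6]
j stops at 8, i stops at 9; i≥j ⇒ return 8. A=[1,2,1,1,1,2,1,1,1,6,6]

[1,2,1,1,1,2,1,1,1,6,6]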